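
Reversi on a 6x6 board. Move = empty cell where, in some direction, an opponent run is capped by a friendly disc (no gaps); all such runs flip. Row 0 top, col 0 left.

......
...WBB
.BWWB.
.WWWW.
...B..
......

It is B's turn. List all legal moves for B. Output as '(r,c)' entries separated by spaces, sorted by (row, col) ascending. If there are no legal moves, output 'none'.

(0,2): flips 1 -> legal
(0,3): flips 3 -> legal
(0,4): no bracket -> illegal
(1,1): no bracket -> illegal
(1,2): flips 1 -> legal
(2,0): no bracket -> illegal
(2,5): flips 1 -> legal
(3,0): no bracket -> illegal
(3,5): no bracket -> illegal
(4,0): no bracket -> illegal
(4,1): flips 3 -> legal
(4,2): flips 1 -> legal
(4,4): flips 1 -> legal
(4,5): no bracket -> illegal

Answer: (0,2) (0,3) (1,2) (2,5) (4,1) (4,2) (4,4)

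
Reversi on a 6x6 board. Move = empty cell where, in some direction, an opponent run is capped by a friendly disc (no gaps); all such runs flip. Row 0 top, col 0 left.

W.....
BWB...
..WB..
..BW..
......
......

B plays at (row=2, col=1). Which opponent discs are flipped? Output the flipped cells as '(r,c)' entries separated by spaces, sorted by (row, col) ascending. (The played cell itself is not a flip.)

Dir NW: first cell 'B' (not opp) -> no flip
Dir N: opp run (1,1), next='.' -> no flip
Dir NE: first cell 'B' (not opp) -> no flip
Dir W: first cell '.' (not opp) -> no flip
Dir E: opp run (2,2) capped by B -> flip
Dir SW: first cell '.' (not opp) -> no flip
Dir S: first cell '.' (not opp) -> no flip
Dir SE: first cell 'B' (not opp) -> no flip

Answer: (2,2)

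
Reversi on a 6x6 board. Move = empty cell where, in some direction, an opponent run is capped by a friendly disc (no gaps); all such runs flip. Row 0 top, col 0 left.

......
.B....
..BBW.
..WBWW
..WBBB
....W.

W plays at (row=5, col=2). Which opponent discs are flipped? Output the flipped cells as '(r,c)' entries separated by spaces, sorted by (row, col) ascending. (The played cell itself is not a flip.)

Answer: (4,3)

Derivation:
Dir NW: first cell '.' (not opp) -> no flip
Dir N: first cell 'W' (not opp) -> no flip
Dir NE: opp run (4,3) capped by W -> flip
Dir W: first cell '.' (not opp) -> no flip
Dir E: first cell '.' (not opp) -> no flip
Dir SW: edge -> no flip
Dir S: edge -> no flip
Dir SE: edge -> no flip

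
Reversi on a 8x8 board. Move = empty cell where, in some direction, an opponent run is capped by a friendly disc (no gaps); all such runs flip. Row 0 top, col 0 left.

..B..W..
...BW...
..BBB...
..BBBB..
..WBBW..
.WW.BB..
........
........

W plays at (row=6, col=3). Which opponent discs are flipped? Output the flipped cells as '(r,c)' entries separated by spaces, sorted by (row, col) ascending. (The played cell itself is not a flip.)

Answer: (5,4)

Derivation:
Dir NW: first cell 'W' (not opp) -> no flip
Dir N: first cell '.' (not opp) -> no flip
Dir NE: opp run (5,4) capped by W -> flip
Dir W: first cell '.' (not opp) -> no flip
Dir E: first cell '.' (not opp) -> no flip
Dir SW: first cell '.' (not opp) -> no flip
Dir S: first cell '.' (not opp) -> no flip
Dir SE: first cell '.' (not opp) -> no flip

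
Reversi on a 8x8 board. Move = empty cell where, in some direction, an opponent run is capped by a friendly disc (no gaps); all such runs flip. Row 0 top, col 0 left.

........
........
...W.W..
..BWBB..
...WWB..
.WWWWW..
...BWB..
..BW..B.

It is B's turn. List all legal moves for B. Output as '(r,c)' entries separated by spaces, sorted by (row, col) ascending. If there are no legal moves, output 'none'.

(1,2): flips 1 -> legal
(1,3): flips 4 -> legal
(1,4): flips 1 -> legal
(1,5): flips 1 -> legal
(1,6): flips 1 -> legal
(2,2): no bracket -> illegal
(2,4): no bracket -> illegal
(2,6): no bracket -> illegal
(3,6): no bracket -> illegal
(4,0): no bracket -> illegal
(4,1): flips 1 -> legal
(4,2): flips 2 -> legal
(4,6): no bracket -> illegal
(5,0): no bracket -> illegal
(5,6): no bracket -> illegal
(6,0): no bracket -> illegal
(6,1): flips 2 -> legal
(6,2): flips 2 -> legal
(6,6): no bracket -> illegal
(7,4): flips 4 -> legal
(7,5): no bracket -> illegal

Answer: (1,2) (1,3) (1,4) (1,5) (1,6) (4,1) (4,2) (6,1) (6,2) (7,4)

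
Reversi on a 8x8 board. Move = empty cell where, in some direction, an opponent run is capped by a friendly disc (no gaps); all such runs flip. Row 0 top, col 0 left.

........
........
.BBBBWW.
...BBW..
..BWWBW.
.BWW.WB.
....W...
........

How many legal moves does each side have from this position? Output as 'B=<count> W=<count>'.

Answer: B=13 W=10

Derivation:
-- B to move --
(1,4): no bracket -> illegal
(1,5): flips 2 -> legal
(1,6): flips 1 -> legal
(1,7): no bracket -> illegal
(2,7): flips 2 -> legal
(3,2): no bracket -> illegal
(3,6): flips 2 -> legal
(3,7): no bracket -> illegal
(4,1): no bracket -> illegal
(4,7): flips 1 -> legal
(5,4): flips 4 -> legal
(5,7): flips 2 -> legal
(6,1): flips 2 -> legal
(6,2): flips 1 -> legal
(6,3): flips 2 -> legal
(6,5): flips 1 -> legal
(6,6): flips 2 -> legal
(7,3): no bracket -> illegal
(7,4): no bracket -> illegal
(7,5): flips 2 -> legal
B mobility = 13
-- W to move --
(1,0): no bracket -> illegal
(1,1): flips 2 -> legal
(1,2): no bracket -> illegal
(1,3): flips 3 -> legal
(1,4): flips 2 -> legal
(1,5): no bracket -> illegal
(2,0): flips 4 -> legal
(3,0): no bracket -> illegal
(3,1): flips 1 -> legal
(3,2): flips 3 -> legal
(3,6): no bracket -> illegal
(4,0): no bracket -> illegal
(4,1): flips 1 -> legal
(4,7): no bracket -> illegal
(5,0): flips 1 -> legal
(5,4): no bracket -> illegal
(5,7): flips 1 -> legal
(6,0): no bracket -> illegal
(6,1): no bracket -> illegal
(6,2): no bracket -> illegal
(6,5): no bracket -> illegal
(6,6): flips 1 -> legal
(6,7): no bracket -> illegal
W mobility = 10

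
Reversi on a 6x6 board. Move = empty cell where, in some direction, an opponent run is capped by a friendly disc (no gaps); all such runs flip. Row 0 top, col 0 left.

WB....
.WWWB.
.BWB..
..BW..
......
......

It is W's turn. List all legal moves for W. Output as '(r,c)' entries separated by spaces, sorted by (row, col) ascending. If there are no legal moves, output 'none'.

Answer: (0,2) (1,5) (2,0) (2,4) (3,0) (3,1) (3,4) (4,2)

Derivation:
(0,2): flips 1 -> legal
(0,3): no bracket -> illegal
(0,4): no bracket -> illegal
(0,5): no bracket -> illegal
(1,0): no bracket -> illegal
(1,5): flips 1 -> legal
(2,0): flips 1 -> legal
(2,4): flips 1 -> legal
(2,5): no bracket -> illegal
(3,0): flips 1 -> legal
(3,1): flips 2 -> legal
(3,4): flips 1 -> legal
(4,1): no bracket -> illegal
(4,2): flips 1 -> legal
(4,3): no bracket -> illegal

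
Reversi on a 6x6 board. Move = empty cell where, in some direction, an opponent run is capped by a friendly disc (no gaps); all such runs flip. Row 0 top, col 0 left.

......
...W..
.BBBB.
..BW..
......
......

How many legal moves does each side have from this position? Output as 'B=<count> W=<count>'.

Answer: B=7 W=4

Derivation:
-- B to move --
(0,2): flips 1 -> legal
(0,3): flips 1 -> legal
(0,4): flips 1 -> legal
(1,2): no bracket -> illegal
(1,4): no bracket -> illegal
(3,4): flips 1 -> legal
(4,2): flips 1 -> legal
(4,3): flips 1 -> legal
(4,4): flips 1 -> legal
B mobility = 7
-- W to move --
(1,0): no bracket -> illegal
(1,1): flips 1 -> legal
(1,2): no bracket -> illegal
(1,4): no bracket -> illegal
(1,5): flips 1 -> legal
(2,0): no bracket -> illegal
(2,5): no bracket -> illegal
(3,0): no bracket -> illegal
(3,1): flips 2 -> legal
(3,4): no bracket -> illegal
(3,5): flips 1 -> legal
(4,1): no bracket -> illegal
(4,2): no bracket -> illegal
(4,3): no bracket -> illegal
W mobility = 4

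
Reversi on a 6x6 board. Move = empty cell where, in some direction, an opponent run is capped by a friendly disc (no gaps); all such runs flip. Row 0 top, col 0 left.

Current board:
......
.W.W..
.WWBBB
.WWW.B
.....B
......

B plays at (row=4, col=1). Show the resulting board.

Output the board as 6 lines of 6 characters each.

Answer: ......
.W.W..
.WWBBB
.WBW.B
.B...B
......

Derivation:
Place B at (4,1); scan 8 dirs for brackets.
Dir NW: first cell '.' (not opp) -> no flip
Dir N: opp run (3,1) (2,1) (1,1), next='.' -> no flip
Dir NE: opp run (3,2) capped by B -> flip
Dir W: first cell '.' (not opp) -> no flip
Dir E: first cell '.' (not opp) -> no flip
Dir SW: first cell '.' (not opp) -> no flip
Dir S: first cell '.' (not opp) -> no flip
Dir SE: first cell '.' (not opp) -> no flip
All flips: (3,2)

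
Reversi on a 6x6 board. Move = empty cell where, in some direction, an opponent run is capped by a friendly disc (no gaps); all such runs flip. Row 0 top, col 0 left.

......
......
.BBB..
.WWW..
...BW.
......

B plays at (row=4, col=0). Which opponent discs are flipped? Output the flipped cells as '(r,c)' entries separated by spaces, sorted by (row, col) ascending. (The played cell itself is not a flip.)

Dir NW: edge -> no flip
Dir N: first cell '.' (not opp) -> no flip
Dir NE: opp run (3,1) capped by B -> flip
Dir W: edge -> no flip
Dir E: first cell '.' (not opp) -> no flip
Dir SW: edge -> no flip
Dir S: first cell '.' (not opp) -> no flip
Dir SE: first cell '.' (not opp) -> no flip

Answer: (3,1)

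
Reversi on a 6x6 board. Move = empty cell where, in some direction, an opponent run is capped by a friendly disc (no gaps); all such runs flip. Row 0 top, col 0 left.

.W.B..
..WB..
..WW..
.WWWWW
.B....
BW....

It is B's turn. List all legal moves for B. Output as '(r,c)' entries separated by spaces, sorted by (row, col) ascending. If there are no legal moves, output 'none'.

Answer: (1,1) (1,4) (2,1) (4,0) (4,3) (5,2)

Derivation:
(0,0): no bracket -> illegal
(0,2): no bracket -> illegal
(1,0): no bracket -> illegal
(1,1): flips 1 -> legal
(1,4): flips 2 -> legal
(2,0): no bracket -> illegal
(2,1): flips 2 -> legal
(2,4): no bracket -> illegal
(2,5): no bracket -> illegal
(3,0): no bracket -> illegal
(4,0): flips 2 -> legal
(4,2): no bracket -> illegal
(4,3): flips 2 -> legal
(4,4): no bracket -> illegal
(4,5): no bracket -> illegal
(5,2): flips 1 -> legal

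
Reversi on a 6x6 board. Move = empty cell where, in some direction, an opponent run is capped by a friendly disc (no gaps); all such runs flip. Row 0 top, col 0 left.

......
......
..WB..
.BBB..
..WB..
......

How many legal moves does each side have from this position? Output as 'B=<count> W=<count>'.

Answer: B=8 W=4

Derivation:
-- B to move --
(1,1): flips 1 -> legal
(1,2): flips 1 -> legal
(1,3): flips 1 -> legal
(2,1): flips 1 -> legal
(4,1): flips 1 -> legal
(5,1): flips 1 -> legal
(5,2): flips 1 -> legal
(5,3): flips 1 -> legal
B mobility = 8
-- W to move --
(1,2): no bracket -> illegal
(1,3): no bracket -> illegal
(1,4): no bracket -> illegal
(2,0): flips 1 -> legal
(2,1): no bracket -> illegal
(2,4): flips 2 -> legal
(3,0): no bracket -> illegal
(3,4): no bracket -> illegal
(4,0): flips 1 -> legal
(4,1): no bracket -> illegal
(4,4): flips 2 -> legal
(5,2): no bracket -> illegal
(5,3): no bracket -> illegal
(5,4): no bracket -> illegal
W mobility = 4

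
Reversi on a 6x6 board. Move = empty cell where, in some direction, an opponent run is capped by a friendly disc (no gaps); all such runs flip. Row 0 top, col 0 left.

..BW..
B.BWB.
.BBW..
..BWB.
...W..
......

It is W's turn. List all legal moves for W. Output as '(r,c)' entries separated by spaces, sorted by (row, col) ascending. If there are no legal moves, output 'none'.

(0,0): no bracket -> illegal
(0,1): flips 2 -> legal
(0,4): no bracket -> illegal
(0,5): flips 1 -> legal
(1,1): flips 2 -> legal
(1,5): flips 1 -> legal
(2,0): flips 2 -> legal
(2,4): no bracket -> illegal
(2,5): flips 2 -> legal
(3,0): flips 2 -> legal
(3,1): flips 2 -> legal
(3,5): flips 1 -> legal
(4,1): flips 1 -> legal
(4,2): no bracket -> illegal
(4,4): no bracket -> illegal
(4,5): flips 1 -> legal

Answer: (0,1) (0,5) (1,1) (1,5) (2,0) (2,5) (3,0) (3,1) (3,5) (4,1) (4,5)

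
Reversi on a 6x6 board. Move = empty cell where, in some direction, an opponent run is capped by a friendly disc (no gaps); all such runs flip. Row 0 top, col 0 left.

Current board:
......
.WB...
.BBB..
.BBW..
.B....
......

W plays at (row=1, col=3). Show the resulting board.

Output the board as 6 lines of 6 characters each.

Answer: ......
.WWW..
.BBW..
.BBW..
.B....
......

Derivation:
Place W at (1,3); scan 8 dirs for brackets.
Dir NW: first cell '.' (not opp) -> no flip
Dir N: first cell '.' (not opp) -> no flip
Dir NE: first cell '.' (not opp) -> no flip
Dir W: opp run (1,2) capped by W -> flip
Dir E: first cell '.' (not opp) -> no flip
Dir SW: opp run (2,2) (3,1), next='.' -> no flip
Dir S: opp run (2,3) capped by W -> flip
Dir SE: first cell '.' (not opp) -> no flip
All flips: (1,2) (2,3)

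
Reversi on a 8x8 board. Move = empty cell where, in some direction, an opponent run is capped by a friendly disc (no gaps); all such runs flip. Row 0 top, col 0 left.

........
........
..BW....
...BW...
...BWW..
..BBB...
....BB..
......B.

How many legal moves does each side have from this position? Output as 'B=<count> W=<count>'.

Answer: B=7 W=8

Derivation:
-- B to move --
(1,2): no bracket -> illegal
(1,3): flips 1 -> legal
(1,4): no bracket -> illegal
(2,4): flips 3 -> legal
(2,5): flips 1 -> legal
(3,2): no bracket -> illegal
(3,5): flips 2 -> legal
(3,6): flips 1 -> legal
(4,6): flips 2 -> legal
(5,5): flips 1 -> legal
(5,6): no bracket -> illegal
B mobility = 7
-- W to move --
(1,1): flips 2 -> legal
(1,2): no bracket -> illegal
(1,3): no bracket -> illegal
(2,1): flips 1 -> legal
(2,4): no bracket -> illegal
(3,1): no bracket -> illegal
(3,2): flips 1 -> legal
(4,1): no bracket -> illegal
(4,2): flips 1 -> legal
(5,1): no bracket -> illegal
(5,5): no bracket -> illegal
(5,6): no bracket -> illegal
(6,1): flips 2 -> legal
(6,2): flips 1 -> legal
(6,3): flips 4 -> legal
(6,6): no bracket -> illegal
(6,7): no bracket -> illegal
(7,3): no bracket -> illegal
(7,4): flips 2 -> legal
(7,5): no bracket -> illegal
(7,7): no bracket -> illegal
W mobility = 8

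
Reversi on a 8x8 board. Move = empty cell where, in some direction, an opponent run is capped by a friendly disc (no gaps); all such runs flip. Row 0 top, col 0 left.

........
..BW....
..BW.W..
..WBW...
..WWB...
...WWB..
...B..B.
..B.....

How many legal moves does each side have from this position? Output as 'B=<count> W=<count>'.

-- B to move --
(0,2): no bracket -> illegal
(0,3): flips 2 -> legal
(0,4): flips 1 -> legal
(1,4): flips 1 -> legal
(1,5): no bracket -> illegal
(1,6): no bracket -> illegal
(2,1): no bracket -> illegal
(2,4): flips 2 -> legal
(2,6): no bracket -> illegal
(3,1): flips 1 -> legal
(3,5): flips 1 -> legal
(3,6): no bracket -> illegal
(4,1): flips 2 -> legal
(4,5): flips 3 -> legal
(5,1): flips 1 -> legal
(5,2): flips 4 -> legal
(6,2): flips 1 -> legal
(6,4): flips 1 -> legal
(6,5): no bracket -> illegal
B mobility = 12
-- W to move --
(0,1): flips 1 -> legal
(0,2): flips 2 -> legal
(0,3): no bracket -> illegal
(1,1): flips 1 -> legal
(2,1): flips 1 -> legal
(2,4): flips 1 -> legal
(3,1): flips 1 -> legal
(3,5): flips 1 -> legal
(4,5): flips 1 -> legal
(4,6): no bracket -> illegal
(5,2): no bracket -> illegal
(5,6): flips 1 -> legal
(5,7): no bracket -> illegal
(6,1): no bracket -> illegal
(6,2): no bracket -> illegal
(6,4): no bracket -> illegal
(6,5): no bracket -> illegal
(6,7): no bracket -> illegal
(7,1): no bracket -> illegal
(7,3): flips 1 -> legal
(7,4): no bracket -> illegal
(7,5): no bracket -> illegal
(7,6): no bracket -> illegal
(7,7): no bracket -> illegal
W mobility = 10

Answer: B=12 W=10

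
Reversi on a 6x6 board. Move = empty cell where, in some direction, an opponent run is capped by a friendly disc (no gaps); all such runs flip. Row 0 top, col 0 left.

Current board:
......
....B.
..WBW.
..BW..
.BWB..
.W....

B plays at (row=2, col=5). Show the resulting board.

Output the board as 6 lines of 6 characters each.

Place B at (2,5); scan 8 dirs for brackets.
Dir NW: first cell 'B' (not opp) -> no flip
Dir N: first cell '.' (not opp) -> no flip
Dir NE: edge -> no flip
Dir W: opp run (2,4) capped by B -> flip
Dir E: edge -> no flip
Dir SW: first cell '.' (not opp) -> no flip
Dir S: first cell '.' (not opp) -> no flip
Dir SE: edge -> no flip
All flips: (2,4)

Answer: ......
....B.
..WBBB
..BW..
.BWB..
.W....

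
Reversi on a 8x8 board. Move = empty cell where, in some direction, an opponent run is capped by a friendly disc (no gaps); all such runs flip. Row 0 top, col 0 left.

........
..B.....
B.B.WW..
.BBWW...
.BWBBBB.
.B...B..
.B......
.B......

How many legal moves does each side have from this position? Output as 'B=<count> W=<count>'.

-- B to move --
(1,3): no bracket -> illegal
(1,4): flips 2 -> legal
(1,5): flips 3 -> legal
(1,6): flips 2 -> legal
(2,3): flips 2 -> legal
(2,6): no bracket -> illegal
(3,5): flips 2 -> legal
(3,6): no bracket -> illegal
(5,2): flips 1 -> legal
(5,3): flips 1 -> legal
B mobility = 7
-- W to move --
(0,1): no bracket -> illegal
(0,2): flips 3 -> legal
(0,3): no bracket -> illegal
(1,0): no bracket -> illegal
(1,1): flips 1 -> legal
(1,3): no bracket -> illegal
(2,1): no bracket -> illegal
(2,3): no bracket -> illegal
(3,0): flips 2 -> legal
(3,5): no bracket -> illegal
(3,6): no bracket -> illegal
(3,7): no bracket -> illegal
(4,0): flips 1 -> legal
(4,7): flips 4 -> legal
(5,0): no bracket -> illegal
(5,2): flips 1 -> legal
(5,3): flips 1 -> legal
(5,4): flips 1 -> legal
(5,6): flips 1 -> legal
(5,7): no bracket -> illegal
(6,0): flips 1 -> legal
(6,2): no bracket -> illegal
(6,4): no bracket -> illegal
(6,5): no bracket -> illegal
(6,6): flips 2 -> legal
(7,0): no bracket -> illegal
(7,2): no bracket -> illegal
W mobility = 11

Answer: B=7 W=11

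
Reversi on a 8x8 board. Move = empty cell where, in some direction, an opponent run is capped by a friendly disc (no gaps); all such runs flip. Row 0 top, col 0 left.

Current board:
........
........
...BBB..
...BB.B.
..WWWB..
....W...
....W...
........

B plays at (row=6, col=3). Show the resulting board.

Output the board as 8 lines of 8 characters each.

Place B at (6,3); scan 8 dirs for brackets.
Dir NW: first cell '.' (not opp) -> no flip
Dir N: first cell '.' (not opp) -> no flip
Dir NE: opp run (5,4) capped by B -> flip
Dir W: first cell '.' (not opp) -> no flip
Dir E: opp run (6,4), next='.' -> no flip
Dir SW: first cell '.' (not opp) -> no flip
Dir S: first cell '.' (not opp) -> no flip
Dir SE: first cell '.' (not opp) -> no flip
All flips: (5,4)

Answer: ........
........
...BBB..
...BB.B.
..WWWB..
....B...
...BW...
........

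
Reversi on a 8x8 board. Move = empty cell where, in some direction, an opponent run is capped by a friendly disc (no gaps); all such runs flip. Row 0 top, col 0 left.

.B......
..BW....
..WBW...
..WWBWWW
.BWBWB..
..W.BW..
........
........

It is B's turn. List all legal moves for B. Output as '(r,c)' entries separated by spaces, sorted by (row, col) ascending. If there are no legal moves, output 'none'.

Answer: (0,3) (1,4) (2,1) (2,5) (2,7) (3,1) (5,6) (6,1) (6,2) (6,3) (6,5)

Derivation:
(0,2): no bracket -> illegal
(0,3): flips 1 -> legal
(0,4): no bracket -> illegal
(1,1): no bracket -> illegal
(1,4): flips 2 -> legal
(1,5): no bracket -> illegal
(2,1): flips 2 -> legal
(2,5): flips 2 -> legal
(2,6): no bracket -> illegal
(2,7): flips 1 -> legal
(3,1): flips 2 -> legal
(4,6): no bracket -> illegal
(4,7): no bracket -> illegal
(5,1): no bracket -> illegal
(5,3): no bracket -> illegal
(5,6): flips 1 -> legal
(6,1): flips 1 -> legal
(6,2): flips 4 -> legal
(6,3): flips 1 -> legal
(6,4): no bracket -> illegal
(6,5): flips 1 -> legal
(6,6): no bracket -> illegal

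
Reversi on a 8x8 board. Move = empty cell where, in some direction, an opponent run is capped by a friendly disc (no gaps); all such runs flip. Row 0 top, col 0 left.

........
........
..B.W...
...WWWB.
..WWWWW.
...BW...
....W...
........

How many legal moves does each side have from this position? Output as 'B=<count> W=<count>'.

-- B to move --
(1,3): no bracket -> illegal
(1,4): no bracket -> illegal
(1,5): no bracket -> illegal
(2,3): flips 2 -> legal
(2,5): no bracket -> illegal
(2,6): flips 2 -> legal
(3,1): flips 1 -> legal
(3,2): flips 3 -> legal
(3,7): no bracket -> illegal
(4,1): no bracket -> illegal
(4,7): no bracket -> illegal
(5,1): no bracket -> illegal
(5,2): no bracket -> illegal
(5,5): flips 3 -> legal
(5,6): flips 1 -> legal
(5,7): no bracket -> illegal
(6,3): flips 2 -> legal
(6,5): no bracket -> illegal
(7,3): no bracket -> illegal
(7,4): no bracket -> illegal
(7,5): flips 1 -> legal
B mobility = 8
-- W to move --
(1,1): flips 1 -> legal
(1,2): no bracket -> illegal
(1,3): no bracket -> illegal
(2,1): no bracket -> illegal
(2,3): no bracket -> illegal
(2,5): no bracket -> illegal
(2,6): flips 1 -> legal
(2,7): flips 1 -> legal
(3,1): no bracket -> illegal
(3,2): no bracket -> illegal
(3,7): flips 1 -> legal
(4,7): no bracket -> illegal
(5,2): flips 1 -> legal
(6,2): flips 1 -> legal
(6,3): flips 1 -> legal
W mobility = 7

Answer: B=8 W=7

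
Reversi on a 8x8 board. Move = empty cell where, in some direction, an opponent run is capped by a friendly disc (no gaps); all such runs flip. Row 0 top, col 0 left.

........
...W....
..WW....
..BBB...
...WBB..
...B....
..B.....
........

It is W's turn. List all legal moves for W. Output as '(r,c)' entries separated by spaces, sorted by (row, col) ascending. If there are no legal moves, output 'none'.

Answer: (2,1) (2,5) (4,1) (4,2) (4,6) (5,5) (5,6) (6,3)

Derivation:
(2,1): flips 1 -> legal
(2,4): no bracket -> illegal
(2,5): flips 1 -> legal
(3,1): no bracket -> illegal
(3,5): no bracket -> illegal
(3,6): no bracket -> illegal
(4,1): flips 1 -> legal
(4,2): flips 1 -> legal
(4,6): flips 2 -> legal
(5,1): no bracket -> illegal
(5,2): no bracket -> illegal
(5,4): no bracket -> illegal
(5,5): flips 2 -> legal
(5,6): flips 2 -> legal
(6,1): no bracket -> illegal
(6,3): flips 1 -> legal
(6,4): no bracket -> illegal
(7,1): no bracket -> illegal
(7,2): no bracket -> illegal
(7,3): no bracket -> illegal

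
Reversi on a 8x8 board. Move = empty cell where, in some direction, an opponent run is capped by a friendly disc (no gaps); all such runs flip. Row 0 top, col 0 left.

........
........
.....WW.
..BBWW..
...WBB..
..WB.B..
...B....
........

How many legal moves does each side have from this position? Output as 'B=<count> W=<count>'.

-- B to move --
(1,4): no bracket -> illegal
(1,5): flips 2 -> legal
(1,6): no bracket -> illegal
(1,7): flips 2 -> legal
(2,3): flips 1 -> legal
(2,4): flips 1 -> legal
(2,7): no bracket -> illegal
(3,6): flips 2 -> legal
(3,7): no bracket -> illegal
(4,1): flips 1 -> legal
(4,2): flips 1 -> legal
(4,6): no bracket -> illegal
(5,1): flips 1 -> legal
(5,4): flips 1 -> legal
(6,1): no bracket -> illegal
(6,2): no bracket -> illegal
B mobility = 9
-- W to move --
(2,1): flips 1 -> legal
(2,2): no bracket -> illegal
(2,3): flips 1 -> legal
(2,4): no bracket -> illegal
(3,1): flips 2 -> legal
(3,6): no bracket -> illegal
(4,1): no bracket -> illegal
(4,2): no bracket -> illegal
(4,6): flips 2 -> legal
(5,4): flips 2 -> legal
(5,6): flips 1 -> legal
(6,2): flips 2 -> legal
(6,4): no bracket -> illegal
(6,5): flips 2 -> legal
(6,6): no bracket -> illegal
(7,2): no bracket -> illegal
(7,3): flips 2 -> legal
(7,4): flips 1 -> legal
W mobility = 10

Answer: B=9 W=10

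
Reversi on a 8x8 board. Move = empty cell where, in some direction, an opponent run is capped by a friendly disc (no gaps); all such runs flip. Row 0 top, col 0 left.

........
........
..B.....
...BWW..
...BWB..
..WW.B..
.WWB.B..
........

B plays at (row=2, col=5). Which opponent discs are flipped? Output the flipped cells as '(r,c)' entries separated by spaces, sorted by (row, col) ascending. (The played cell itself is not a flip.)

Dir NW: first cell '.' (not opp) -> no flip
Dir N: first cell '.' (not opp) -> no flip
Dir NE: first cell '.' (not opp) -> no flip
Dir W: first cell '.' (not opp) -> no flip
Dir E: first cell '.' (not opp) -> no flip
Dir SW: opp run (3,4) capped by B -> flip
Dir S: opp run (3,5) capped by B -> flip
Dir SE: first cell '.' (not opp) -> no flip

Answer: (3,4) (3,5)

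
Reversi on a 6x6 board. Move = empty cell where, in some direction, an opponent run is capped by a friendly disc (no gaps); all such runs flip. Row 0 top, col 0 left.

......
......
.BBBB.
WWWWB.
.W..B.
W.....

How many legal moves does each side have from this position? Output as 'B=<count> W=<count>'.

-- B to move --
(2,0): no bracket -> illegal
(4,0): flips 1 -> legal
(4,2): flips 2 -> legal
(4,3): flips 2 -> legal
(5,1): flips 2 -> legal
(5,2): no bracket -> illegal
B mobility = 4
-- W to move --
(1,0): flips 1 -> legal
(1,1): flips 2 -> legal
(1,2): flips 2 -> legal
(1,3): flips 2 -> legal
(1,4): flips 1 -> legal
(1,5): flips 1 -> legal
(2,0): no bracket -> illegal
(2,5): no bracket -> illegal
(3,5): flips 1 -> legal
(4,3): no bracket -> illegal
(4,5): no bracket -> illegal
(5,3): no bracket -> illegal
(5,4): no bracket -> illegal
(5,5): flips 1 -> legal
W mobility = 8

Answer: B=4 W=8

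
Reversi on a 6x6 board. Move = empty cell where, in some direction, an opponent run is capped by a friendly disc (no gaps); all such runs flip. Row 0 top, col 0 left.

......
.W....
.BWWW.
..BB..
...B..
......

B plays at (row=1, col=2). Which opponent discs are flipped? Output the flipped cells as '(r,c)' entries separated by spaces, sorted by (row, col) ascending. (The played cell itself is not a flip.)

Dir NW: first cell '.' (not opp) -> no flip
Dir N: first cell '.' (not opp) -> no flip
Dir NE: first cell '.' (not opp) -> no flip
Dir W: opp run (1,1), next='.' -> no flip
Dir E: first cell '.' (not opp) -> no flip
Dir SW: first cell 'B' (not opp) -> no flip
Dir S: opp run (2,2) capped by B -> flip
Dir SE: opp run (2,3), next='.' -> no flip

Answer: (2,2)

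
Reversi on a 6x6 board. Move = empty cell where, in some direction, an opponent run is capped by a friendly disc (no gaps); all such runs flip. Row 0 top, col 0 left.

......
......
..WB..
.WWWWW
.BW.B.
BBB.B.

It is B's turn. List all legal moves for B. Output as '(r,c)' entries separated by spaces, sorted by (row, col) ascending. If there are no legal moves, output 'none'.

(1,1): flips 2 -> legal
(1,2): flips 3 -> legal
(1,3): no bracket -> illegal
(2,0): no bracket -> illegal
(2,1): flips 2 -> legal
(2,4): flips 3 -> legal
(2,5): no bracket -> illegal
(3,0): no bracket -> illegal
(4,0): no bracket -> illegal
(4,3): flips 2 -> legal
(4,5): flips 1 -> legal
(5,3): no bracket -> illegal

Answer: (1,1) (1,2) (2,1) (2,4) (4,3) (4,5)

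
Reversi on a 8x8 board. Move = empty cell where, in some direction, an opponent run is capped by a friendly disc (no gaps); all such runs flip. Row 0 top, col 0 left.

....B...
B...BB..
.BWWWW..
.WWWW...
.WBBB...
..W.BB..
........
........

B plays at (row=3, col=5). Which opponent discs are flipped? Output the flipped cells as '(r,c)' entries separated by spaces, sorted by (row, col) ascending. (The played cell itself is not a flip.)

Dir NW: opp run (2,4), next='.' -> no flip
Dir N: opp run (2,5) capped by B -> flip
Dir NE: first cell '.' (not opp) -> no flip
Dir W: opp run (3,4) (3,3) (3,2) (3,1), next='.' -> no flip
Dir E: first cell '.' (not opp) -> no flip
Dir SW: first cell 'B' (not opp) -> no flip
Dir S: first cell '.' (not opp) -> no flip
Dir SE: first cell '.' (not opp) -> no flip

Answer: (2,5)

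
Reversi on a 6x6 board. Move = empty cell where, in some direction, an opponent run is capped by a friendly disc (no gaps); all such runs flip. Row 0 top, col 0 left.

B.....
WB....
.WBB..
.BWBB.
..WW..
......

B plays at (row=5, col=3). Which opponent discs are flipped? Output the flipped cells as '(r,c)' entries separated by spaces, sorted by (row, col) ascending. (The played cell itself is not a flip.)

Dir NW: opp run (4,2) capped by B -> flip
Dir N: opp run (4,3) capped by B -> flip
Dir NE: first cell '.' (not opp) -> no flip
Dir W: first cell '.' (not opp) -> no flip
Dir E: first cell '.' (not opp) -> no flip
Dir SW: edge -> no flip
Dir S: edge -> no flip
Dir SE: edge -> no flip

Answer: (4,2) (4,3)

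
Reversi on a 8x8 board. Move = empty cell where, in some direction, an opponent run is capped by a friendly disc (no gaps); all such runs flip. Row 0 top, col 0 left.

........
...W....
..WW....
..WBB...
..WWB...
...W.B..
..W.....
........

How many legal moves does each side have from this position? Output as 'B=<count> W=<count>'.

-- B to move --
(0,2): no bracket -> illegal
(0,3): flips 2 -> legal
(0,4): no bracket -> illegal
(1,1): flips 1 -> legal
(1,2): flips 1 -> legal
(1,4): no bracket -> illegal
(2,1): no bracket -> illegal
(2,4): no bracket -> illegal
(3,1): flips 1 -> legal
(4,1): flips 2 -> legal
(5,1): flips 1 -> legal
(5,2): flips 1 -> legal
(5,4): no bracket -> illegal
(6,1): no bracket -> illegal
(6,3): flips 2 -> legal
(6,4): no bracket -> illegal
(7,1): flips 2 -> legal
(7,2): no bracket -> illegal
(7,3): no bracket -> illegal
B mobility = 9
-- W to move --
(2,4): flips 1 -> legal
(2,5): flips 1 -> legal
(3,5): flips 3 -> legal
(4,5): flips 2 -> legal
(4,6): no bracket -> illegal
(5,4): no bracket -> illegal
(5,6): no bracket -> illegal
(6,4): no bracket -> illegal
(6,5): no bracket -> illegal
(6,6): flips 3 -> legal
W mobility = 5

Answer: B=9 W=5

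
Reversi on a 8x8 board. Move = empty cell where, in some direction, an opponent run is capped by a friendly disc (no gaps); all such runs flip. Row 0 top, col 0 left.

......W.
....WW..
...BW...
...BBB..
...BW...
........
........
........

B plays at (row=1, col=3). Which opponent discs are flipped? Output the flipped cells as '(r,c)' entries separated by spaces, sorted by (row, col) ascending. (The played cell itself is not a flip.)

Answer: (2,4)

Derivation:
Dir NW: first cell '.' (not opp) -> no flip
Dir N: first cell '.' (not opp) -> no flip
Dir NE: first cell '.' (not opp) -> no flip
Dir W: first cell '.' (not opp) -> no flip
Dir E: opp run (1,4) (1,5), next='.' -> no flip
Dir SW: first cell '.' (not opp) -> no flip
Dir S: first cell 'B' (not opp) -> no flip
Dir SE: opp run (2,4) capped by B -> flip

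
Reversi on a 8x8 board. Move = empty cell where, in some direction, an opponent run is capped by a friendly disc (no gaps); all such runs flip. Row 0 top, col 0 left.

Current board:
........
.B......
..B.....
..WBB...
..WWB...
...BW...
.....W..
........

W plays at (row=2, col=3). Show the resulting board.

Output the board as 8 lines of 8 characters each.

Place W at (2,3); scan 8 dirs for brackets.
Dir NW: first cell '.' (not opp) -> no flip
Dir N: first cell '.' (not opp) -> no flip
Dir NE: first cell '.' (not opp) -> no flip
Dir W: opp run (2,2), next='.' -> no flip
Dir E: first cell '.' (not opp) -> no flip
Dir SW: first cell 'W' (not opp) -> no flip
Dir S: opp run (3,3) capped by W -> flip
Dir SE: opp run (3,4), next='.' -> no flip
All flips: (3,3)

Answer: ........
.B......
..BW....
..WWB...
..WWB...
...BW...
.....W..
........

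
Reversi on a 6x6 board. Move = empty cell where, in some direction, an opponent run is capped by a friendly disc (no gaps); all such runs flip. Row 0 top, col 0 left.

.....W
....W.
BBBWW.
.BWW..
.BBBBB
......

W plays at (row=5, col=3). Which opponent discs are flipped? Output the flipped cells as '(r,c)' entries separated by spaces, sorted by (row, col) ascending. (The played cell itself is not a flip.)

Answer: (4,3)

Derivation:
Dir NW: opp run (4,2) (3,1) (2,0), next=edge -> no flip
Dir N: opp run (4,3) capped by W -> flip
Dir NE: opp run (4,4), next='.' -> no flip
Dir W: first cell '.' (not opp) -> no flip
Dir E: first cell '.' (not opp) -> no flip
Dir SW: edge -> no flip
Dir S: edge -> no flip
Dir SE: edge -> no flip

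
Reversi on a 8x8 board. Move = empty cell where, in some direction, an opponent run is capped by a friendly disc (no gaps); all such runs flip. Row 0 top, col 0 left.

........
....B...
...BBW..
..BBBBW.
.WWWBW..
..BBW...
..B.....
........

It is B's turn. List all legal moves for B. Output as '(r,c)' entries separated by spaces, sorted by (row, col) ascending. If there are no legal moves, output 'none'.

(1,5): flips 1 -> legal
(1,6): flips 1 -> legal
(2,6): flips 1 -> legal
(2,7): no bracket -> illegal
(3,0): flips 1 -> legal
(3,1): flips 1 -> legal
(3,7): flips 1 -> legal
(4,0): flips 3 -> legal
(4,6): flips 1 -> legal
(4,7): flips 2 -> legal
(5,0): flips 1 -> legal
(5,1): flips 1 -> legal
(5,5): flips 2 -> legal
(5,6): flips 1 -> legal
(6,3): no bracket -> illegal
(6,4): flips 1 -> legal
(6,5): flips 2 -> legal

Answer: (1,5) (1,6) (2,6) (3,0) (3,1) (3,7) (4,0) (4,6) (4,7) (5,0) (5,1) (5,5) (5,6) (6,4) (6,5)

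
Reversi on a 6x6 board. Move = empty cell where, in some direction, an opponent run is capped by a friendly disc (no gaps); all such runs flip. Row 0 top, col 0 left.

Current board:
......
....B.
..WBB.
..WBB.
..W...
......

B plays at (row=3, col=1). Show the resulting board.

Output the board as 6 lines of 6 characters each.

Place B at (3,1); scan 8 dirs for brackets.
Dir NW: first cell '.' (not opp) -> no flip
Dir N: first cell '.' (not opp) -> no flip
Dir NE: opp run (2,2), next='.' -> no flip
Dir W: first cell '.' (not opp) -> no flip
Dir E: opp run (3,2) capped by B -> flip
Dir SW: first cell '.' (not opp) -> no flip
Dir S: first cell '.' (not opp) -> no flip
Dir SE: opp run (4,2), next='.' -> no flip
All flips: (3,2)

Answer: ......
....B.
..WBB.
.BBBB.
..W...
......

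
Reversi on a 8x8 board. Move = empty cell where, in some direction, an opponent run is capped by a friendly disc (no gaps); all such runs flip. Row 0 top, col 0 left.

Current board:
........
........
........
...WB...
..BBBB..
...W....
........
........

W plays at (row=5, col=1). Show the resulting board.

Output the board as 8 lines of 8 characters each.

Answer: ........
........
........
...WB...
..WBBB..
.W.W....
........
........

Derivation:
Place W at (5,1); scan 8 dirs for brackets.
Dir NW: first cell '.' (not opp) -> no flip
Dir N: first cell '.' (not opp) -> no flip
Dir NE: opp run (4,2) capped by W -> flip
Dir W: first cell '.' (not opp) -> no flip
Dir E: first cell '.' (not opp) -> no flip
Dir SW: first cell '.' (not opp) -> no flip
Dir S: first cell '.' (not opp) -> no flip
Dir SE: first cell '.' (not opp) -> no flip
All flips: (4,2)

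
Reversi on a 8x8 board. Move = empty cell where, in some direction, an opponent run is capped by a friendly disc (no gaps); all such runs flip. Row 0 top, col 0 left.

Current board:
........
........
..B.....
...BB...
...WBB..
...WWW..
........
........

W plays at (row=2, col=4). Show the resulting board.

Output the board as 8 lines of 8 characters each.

Answer: ........
........
..B.W...
...BW...
...WWB..
...WWW..
........
........

Derivation:
Place W at (2,4); scan 8 dirs for brackets.
Dir NW: first cell '.' (not opp) -> no flip
Dir N: first cell '.' (not opp) -> no flip
Dir NE: first cell '.' (not opp) -> no flip
Dir W: first cell '.' (not opp) -> no flip
Dir E: first cell '.' (not opp) -> no flip
Dir SW: opp run (3,3), next='.' -> no flip
Dir S: opp run (3,4) (4,4) capped by W -> flip
Dir SE: first cell '.' (not opp) -> no flip
All flips: (3,4) (4,4)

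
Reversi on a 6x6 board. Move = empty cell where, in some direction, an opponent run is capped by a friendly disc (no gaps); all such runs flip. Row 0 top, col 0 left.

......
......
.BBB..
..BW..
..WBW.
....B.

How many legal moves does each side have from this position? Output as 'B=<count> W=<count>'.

Answer: B=5 W=5

Derivation:
-- B to move --
(2,4): no bracket -> illegal
(3,1): no bracket -> illegal
(3,4): flips 2 -> legal
(3,5): no bracket -> illegal
(4,1): flips 1 -> legal
(4,5): flips 1 -> legal
(5,1): no bracket -> illegal
(5,2): flips 1 -> legal
(5,3): no bracket -> illegal
(5,5): flips 2 -> legal
B mobility = 5
-- W to move --
(1,0): no bracket -> illegal
(1,1): flips 1 -> legal
(1,2): flips 2 -> legal
(1,3): flips 1 -> legal
(1,4): no bracket -> illegal
(2,0): no bracket -> illegal
(2,4): no bracket -> illegal
(3,0): no bracket -> illegal
(3,1): flips 1 -> legal
(3,4): no bracket -> illegal
(4,1): no bracket -> illegal
(4,5): no bracket -> illegal
(5,2): no bracket -> illegal
(5,3): flips 1 -> legal
(5,5): no bracket -> illegal
W mobility = 5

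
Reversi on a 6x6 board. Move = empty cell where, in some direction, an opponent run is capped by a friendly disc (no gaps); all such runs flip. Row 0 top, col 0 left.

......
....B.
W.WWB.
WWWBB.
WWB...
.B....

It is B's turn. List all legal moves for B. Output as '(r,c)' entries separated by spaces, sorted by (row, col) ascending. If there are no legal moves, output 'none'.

(1,0): no bracket -> illegal
(1,1): flips 1 -> legal
(1,2): flips 3 -> legal
(1,3): flips 1 -> legal
(2,1): flips 4 -> legal
(4,3): no bracket -> illegal
(5,0): flips 3 -> legal
(5,2): no bracket -> illegal

Answer: (1,1) (1,2) (1,3) (2,1) (5,0)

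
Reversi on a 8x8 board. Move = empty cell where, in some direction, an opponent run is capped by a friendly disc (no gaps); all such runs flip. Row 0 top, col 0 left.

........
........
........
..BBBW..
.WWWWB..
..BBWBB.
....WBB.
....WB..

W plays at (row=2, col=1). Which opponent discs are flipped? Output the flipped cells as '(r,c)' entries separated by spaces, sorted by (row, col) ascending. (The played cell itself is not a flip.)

Answer: (3,2)

Derivation:
Dir NW: first cell '.' (not opp) -> no flip
Dir N: first cell '.' (not opp) -> no flip
Dir NE: first cell '.' (not opp) -> no flip
Dir W: first cell '.' (not opp) -> no flip
Dir E: first cell '.' (not opp) -> no flip
Dir SW: first cell '.' (not opp) -> no flip
Dir S: first cell '.' (not opp) -> no flip
Dir SE: opp run (3,2) capped by W -> flip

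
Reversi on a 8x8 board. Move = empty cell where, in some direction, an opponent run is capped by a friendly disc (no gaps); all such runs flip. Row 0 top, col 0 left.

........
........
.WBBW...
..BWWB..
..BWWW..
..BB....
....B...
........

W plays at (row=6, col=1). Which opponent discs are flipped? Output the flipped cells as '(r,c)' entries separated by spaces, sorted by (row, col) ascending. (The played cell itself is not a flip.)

Answer: (5,2)

Derivation:
Dir NW: first cell '.' (not opp) -> no flip
Dir N: first cell '.' (not opp) -> no flip
Dir NE: opp run (5,2) capped by W -> flip
Dir W: first cell '.' (not opp) -> no flip
Dir E: first cell '.' (not opp) -> no flip
Dir SW: first cell '.' (not opp) -> no flip
Dir S: first cell '.' (not opp) -> no flip
Dir SE: first cell '.' (not opp) -> no flip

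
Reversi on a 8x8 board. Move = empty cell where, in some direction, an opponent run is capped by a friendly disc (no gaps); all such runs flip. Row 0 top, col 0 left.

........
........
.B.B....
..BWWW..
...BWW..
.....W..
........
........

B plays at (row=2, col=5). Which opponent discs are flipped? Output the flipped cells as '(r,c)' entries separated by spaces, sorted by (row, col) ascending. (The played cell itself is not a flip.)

Answer: (3,4)

Derivation:
Dir NW: first cell '.' (not opp) -> no flip
Dir N: first cell '.' (not opp) -> no flip
Dir NE: first cell '.' (not opp) -> no flip
Dir W: first cell '.' (not opp) -> no flip
Dir E: first cell '.' (not opp) -> no flip
Dir SW: opp run (3,4) capped by B -> flip
Dir S: opp run (3,5) (4,5) (5,5), next='.' -> no flip
Dir SE: first cell '.' (not opp) -> no flip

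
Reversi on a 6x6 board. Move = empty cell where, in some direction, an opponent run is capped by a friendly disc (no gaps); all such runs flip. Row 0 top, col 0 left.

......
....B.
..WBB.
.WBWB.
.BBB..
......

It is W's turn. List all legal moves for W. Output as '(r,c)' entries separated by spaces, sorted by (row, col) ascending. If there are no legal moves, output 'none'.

Answer: (1,3) (1,5) (2,5) (3,5) (5,1) (5,2) (5,3)

Derivation:
(0,3): no bracket -> illegal
(0,4): no bracket -> illegal
(0,5): no bracket -> illegal
(1,2): no bracket -> illegal
(1,3): flips 1 -> legal
(1,5): flips 1 -> legal
(2,1): no bracket -> illegal
(2,5): flips 2 -> legal
(3,0): no bracket -> illegal
(3,5): flips 1 -> legal
(4,0): no bracket -> illegal
(4,4): no bracket -> illegal
(4,5): no bracket -> illegal
(5,0): no bracket -> illegal
(5,1): flips 2 -> legal
(5,2): flips 2 -> legal
(5,3): flips 2 -> legal
(5,4): no bracket -> illegal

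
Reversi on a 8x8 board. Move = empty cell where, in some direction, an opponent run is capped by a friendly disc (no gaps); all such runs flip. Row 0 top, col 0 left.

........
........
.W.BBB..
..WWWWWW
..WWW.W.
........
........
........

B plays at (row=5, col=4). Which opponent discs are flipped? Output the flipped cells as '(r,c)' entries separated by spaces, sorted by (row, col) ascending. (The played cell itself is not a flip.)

Dir NW: opp run (4,3) (3,2) (2,1), next='.' -> no flip
Dir N: opp run (4,4) (3,4) capped by B -> flip
Dir NE: first cell '.' (not opp) -> no flip
Dir W: first cell '.' (not opp) -> no flip
Dir E: first cell '.' (not opp) -> no flip
Dir SW: first cell '.' (not opp) -> no flip
Dir S: first cell '.' (not opp) -> no flip
Dir SE: first cell '.' (not opp) -> no flip

Answer: (3,4) (4,4)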